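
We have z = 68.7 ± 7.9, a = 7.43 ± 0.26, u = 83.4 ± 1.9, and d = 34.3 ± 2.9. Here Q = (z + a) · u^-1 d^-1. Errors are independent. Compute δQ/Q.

0.136

Let w = z + a = 76.1. δw = √(δz² + δa²) = √(62.4 + 0.0676) = 7.90, so δw/w = 0.104.
Q is then a monomial in w, u, d:
δQ/Q = √((δw/w)² + (-1·δu/u)² + (-1·δd/d)²) = √(0.0108 + 0.000519 + 0.00715) = 0.136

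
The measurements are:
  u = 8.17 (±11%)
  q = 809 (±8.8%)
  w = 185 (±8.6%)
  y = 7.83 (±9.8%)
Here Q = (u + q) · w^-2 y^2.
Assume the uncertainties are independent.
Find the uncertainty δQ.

0.402

Let h = u + q = 817. δh = √(δu² + δq²) = √(0.808 + 5070) = 71.2, so δh/h = 0.0871.
Q is then a monomial in h, w, y:
δQ/Q = √((δh/h)² + (-2·δw/w)² + (2·δy/y)²) = √(0.00759 + 0.0296 + 0.0384) = 0.275
Q = 1.46, so δQ = 0.275 × 1.46 = 0.402.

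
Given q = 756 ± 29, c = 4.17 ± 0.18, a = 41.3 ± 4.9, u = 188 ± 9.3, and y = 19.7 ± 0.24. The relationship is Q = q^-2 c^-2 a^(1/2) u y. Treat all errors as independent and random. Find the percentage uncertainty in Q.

Each factor contributes (exponent × relative error)² to (δQ/Q)²:
  (-2·δq/q)² = (-2×0.0384)² = 0.00589;  (-2·δc/c)² = (-2×0.0432)² = 0.00745;  (½·δa/a)² = (0.5×0.119)² = 0.00352;  (1·δu/u)² = (1×0.0495)² = 0.00245;  (1·δy/y)² = (1×0.0122)² = 0.000148
δQ/Q = √(0.0195) = 0.139

13.9%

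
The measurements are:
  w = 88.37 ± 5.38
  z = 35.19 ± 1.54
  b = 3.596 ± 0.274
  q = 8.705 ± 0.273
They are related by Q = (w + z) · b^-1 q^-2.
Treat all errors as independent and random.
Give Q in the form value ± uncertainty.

Let u = w + z = 123.6. δu = √(δw² + δz²) = √(28.9 + 2.37) = 5.60, so δu/u = 0.0453.
Q is then a monomial in u, b, q:
δQ/Q = √((δu/u)² + (-1·δb/b)² + (-2·δq/q)²) = √(0.00205 + 0.00581 + 0.00393) = 0.109
Q = 0.4534, so δQ = 0.109 × 0.4534 = 0.0492.

0.4534 ± 0.0492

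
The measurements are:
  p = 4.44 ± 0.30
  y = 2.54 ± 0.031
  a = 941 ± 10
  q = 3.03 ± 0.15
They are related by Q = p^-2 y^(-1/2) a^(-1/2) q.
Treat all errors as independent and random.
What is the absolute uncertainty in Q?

0.000453

For a monomial Q ∝ p^-2, y^(-1/2), a^(-1/2), q, fractional errors add in quadrature:
  (-2·δp/p)² = (-2×0.0676)² = 0.0183;  (−½·δy/y)² = (-0.5×0.0122)² = 3.72e-05;  (−½·δa/a)² = (-0.5×0.0106)² = 2.82e-05;  (1·δq/q)² = (1×0.0495)² = 0.00245
δQ/Q = √(0.0208) = 0.144
Q = 0.00314, so δQ = 0.144 × 0.00314 = 0.000453.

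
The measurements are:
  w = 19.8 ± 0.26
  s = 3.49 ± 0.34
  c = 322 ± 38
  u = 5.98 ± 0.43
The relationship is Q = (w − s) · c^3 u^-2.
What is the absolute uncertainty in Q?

5.83e+06

Let h = w − s = 16.3. δh = √(δw² + δs²) = √(0.0676 + 0.116) = 0.428, so δh/h = 0.0262.
Q is then a monomial in h, c, u:
δQ/Q = √((δh/h)² + (3·δc/c)² + (-2·δu/u)²) = √(0.000689 + 0.125 + 0.0207) = 0.383
Q = 1.52e+07, so δQ = 0.383 × 1.52e+07 = 5.83e+06.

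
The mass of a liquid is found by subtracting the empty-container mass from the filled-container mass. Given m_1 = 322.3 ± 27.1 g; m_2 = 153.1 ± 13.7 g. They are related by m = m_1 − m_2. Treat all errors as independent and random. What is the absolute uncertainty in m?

30.4 g

Each term contributes (cᵢ δxᵢ)² to (δm)²:
  (δm_1)² = 734;  (δm_2)² = 188
δm = √(922) = 30.4 g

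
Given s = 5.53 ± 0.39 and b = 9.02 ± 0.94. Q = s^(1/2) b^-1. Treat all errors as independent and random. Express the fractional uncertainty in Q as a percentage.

11.0%

Since Q is a product/quotient, work with relative uncertainties:
  (½·δs/s)² = (0.5×0.0705)² = 0.00124;  (-1·δb/b)² = (-1×0.104)² = 0.0109
δQ/Q = √(0.0121) = 0.110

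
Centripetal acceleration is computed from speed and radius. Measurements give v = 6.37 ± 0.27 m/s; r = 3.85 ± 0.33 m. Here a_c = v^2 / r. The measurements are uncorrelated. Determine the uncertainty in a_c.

1.27 m/s^2

Relative error in a monomial: (δa_c/a_c)² = Σ (nᵢ · δxᵢ/xᵢ)².
  (2·δv/v)² = (2×0.0424)² = 0.00719;  (-1·δr/r)² = (-1×0.0857)² = 0.00735
δa_c/a_c = √(0.0145) = 0.121
a_c = 10.5 m/s^2, so δa_c = 0.121 × 10.5 = 1.27 m/s^2.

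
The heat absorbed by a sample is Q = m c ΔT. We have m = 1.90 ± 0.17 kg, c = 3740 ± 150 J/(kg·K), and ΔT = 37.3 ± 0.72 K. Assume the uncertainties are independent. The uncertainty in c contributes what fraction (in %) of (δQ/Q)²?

16.1%

(δQ/Q)² = (1·δm/m)² + (1·δc/c)² + (1·δΔT/ΔT)²
  m term: (1×0.0895)² = 0.00801
  c term: (1×0.0401)² = 0.00161
  ΔT term: (1×0.0193)² = 0.000373
Total = 0.00999. Share from c = 0.00161/0.00999 = 0.161.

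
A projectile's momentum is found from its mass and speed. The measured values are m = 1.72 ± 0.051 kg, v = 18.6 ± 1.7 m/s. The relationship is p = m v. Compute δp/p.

0.0961

Relative error in a monomial: (δp/p)² = Σ (nᵢ · δxᵢ/xᵢ)².
  (1·δm/m)² = (1×0.0297)² = 0.000879;  (1·δv/v)² = (1×0.0914)² = 0.00835
δp/p = √(0.00923) = 0.0961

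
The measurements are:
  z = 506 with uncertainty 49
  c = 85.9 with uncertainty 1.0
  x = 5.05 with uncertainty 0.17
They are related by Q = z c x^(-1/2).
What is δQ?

1910

Each factor contributes (exponent × relative error)² to (δQ/Q)²:
  (1·δz/z)² = (1×0.0968)² = 0.00938;  (1·δc/c)² = (1×0.0116)² = 0.000136;  (−½·δx/x)² = (-0.5×0.0337)² = 0.000283
δQ/Q = √(0.00980) = 0.0990
Q = 19300, so δQ = 0.0990 × 19300 = 1910.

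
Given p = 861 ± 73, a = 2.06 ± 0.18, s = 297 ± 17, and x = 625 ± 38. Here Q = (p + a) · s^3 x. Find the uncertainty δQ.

2.84e+12

Let u = p + a = 863. δu = √(δp² + δa²) = √(5330 + 0.0324) = 73.0, so δu/u = 0.0846.
Q is then a monomial in u, s, x:
δQ/Q = √((δu/u)² + (3·δs/s)² + (1·δx/x)²) = √(0.00715 + 0.0295 + 0.00370) = 0.201
Q = 1.41e+13, so δQ = 0.201 × 1.41e+13 = 2.84e+12.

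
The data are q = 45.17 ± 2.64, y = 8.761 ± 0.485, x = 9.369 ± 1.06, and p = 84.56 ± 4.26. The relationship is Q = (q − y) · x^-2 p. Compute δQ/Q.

Let u = q − y = 36.41. δu = √(δq² + δy²) = √(6.97 + 0.235) = 2.68, so δu/u = 0.0737.
Q is then a monomial in u, x, p:
δQ/Q = √((δu/u)² + (-2·δx/x)² + (1·δp/p)²) = √(0.00544 + 0.0512 + 0.00254) = 0.243

0.243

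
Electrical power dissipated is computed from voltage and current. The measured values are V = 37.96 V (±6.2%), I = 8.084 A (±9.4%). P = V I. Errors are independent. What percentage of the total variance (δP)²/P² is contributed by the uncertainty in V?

(δP/P)² = (1·δV/V)² + (1·δI/I)²
  V term: (1×0.0620)² = 0.00384
  I term: (1×0.0940)² = 0.00884
Total = 0.0127. Share from V = 0.00384/0.0127 = 0.303.

30.3%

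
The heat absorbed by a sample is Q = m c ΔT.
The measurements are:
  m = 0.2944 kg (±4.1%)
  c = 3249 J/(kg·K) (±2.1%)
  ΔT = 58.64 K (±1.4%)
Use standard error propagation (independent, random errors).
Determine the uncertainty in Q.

For a monomial Q ∝ m, c, ΔT, fractional errors add in quadrature:
  (1·δm/m)² = (1×0.0410)² = 0.00168;  (1·δc/c)² = (1×0.0210)² = 0.000441;  (1·δΔT/ΔT)² = (1×0.0140)² = 0.000196
δQ/Q = √(0.00232) = 0.0481
Q = 56090 J, so δQ = 0.0481 × 56090 = 2700 J.

2700 J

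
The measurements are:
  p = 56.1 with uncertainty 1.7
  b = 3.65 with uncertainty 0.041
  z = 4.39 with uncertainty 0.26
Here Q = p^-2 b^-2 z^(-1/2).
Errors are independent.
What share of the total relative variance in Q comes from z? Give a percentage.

(δQ/Q)² = (-2·δp/p)² + (-2·δb/b)² + (−½·δz/z)²
  p term: (-2×0.0303)² = 0.00367
  b term: (-2×0.0112)² = 0.000505
  z term: (-0.5×0.0592)² = 0.000877
Total = 0.00505. Share from z = 0.000877/0.00505 = 0.173.

17.3%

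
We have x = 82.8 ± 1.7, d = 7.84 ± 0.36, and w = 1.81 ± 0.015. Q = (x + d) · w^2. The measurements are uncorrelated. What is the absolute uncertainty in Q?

7.53

Let u = x + d = 90.6. δu = √(δx² + δd²) = √(2.89 + 0.130) = 1.74, so δu/u = 0.0192.
Q is then a monomial in u, w:
δQ/Q = √((δu/u)² + (2·δw/w)²) = √(0.000368 + 0.000275) = 0.0253
Q = 297, so δQ = 0.0253 × 297 = 7.53.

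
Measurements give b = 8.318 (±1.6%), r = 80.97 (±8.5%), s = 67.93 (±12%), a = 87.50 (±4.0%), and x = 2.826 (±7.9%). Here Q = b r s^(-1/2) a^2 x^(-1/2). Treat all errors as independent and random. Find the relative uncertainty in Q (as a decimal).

Products/powers → add relative errors in quadrature, weighted by exponent:
  (1·δb/b)² = (1×0.0160)² = 0.000256;  (1·δr/r)² = (1×0.0850)² = 0.00723;  (−½·δs/s)² = (-0.5×0.120)² = 0.00360;  (2·δa/a)² = (2×0.0400)² = 0.00640;  (−½·δx/x)² = (-0.5×0.0790)² = 0.00156
δQ/Q = √(0.0190) = 0.138

0.138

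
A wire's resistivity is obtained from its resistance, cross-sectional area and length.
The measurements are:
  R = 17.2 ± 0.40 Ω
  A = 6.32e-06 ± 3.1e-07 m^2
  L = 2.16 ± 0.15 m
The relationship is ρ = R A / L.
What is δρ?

4.44e-06 Ω·m

Relative error in a monomial: (δρ/ρ)² = Σ (nᵢ · δxᵢ/xᵢ)².
  (1·δR/R)² = (1×0.0233)² = 0.000541;  (1·δA/A)² = (1×0.0491)² = 0.00241;  (-1·δL/L)² = (-1×0.0694)² = 0.00482
δρ/ρ = √(0.00777) = 0.0881
ρ = 5.03e-05 Ω·m, so δρ = 0.0881 × 5.03e-05 = 4.44e-06 Ω·m.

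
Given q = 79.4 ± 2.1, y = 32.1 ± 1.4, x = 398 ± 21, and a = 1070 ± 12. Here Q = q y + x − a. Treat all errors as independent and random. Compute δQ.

Let p = q·y = 2550. δp/p = √((1·δq/q)² + (1·δy/y)²) = √(0.000700 + 0.00190) = 0.0510, so δp = 130.
Q = p + x − a: δQ = √(δp² + δx² + δa²) = √(16900 + 441 + 144) = 132

132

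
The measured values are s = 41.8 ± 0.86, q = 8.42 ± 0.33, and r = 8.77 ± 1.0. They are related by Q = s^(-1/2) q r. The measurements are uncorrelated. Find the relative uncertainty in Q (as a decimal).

0.121

Products/powers → add relative errors in quadrature, weighted by exponent:
  (−½·δs/s)² = (-0.5×0.0206)² = 0.000106;  (1·δq/q)² = (1×0.0392)² = 0.00154;  (1·δr/r)² = (1×0.114)² = 0.0130
δQ/Q = √(0.0146) = 0.121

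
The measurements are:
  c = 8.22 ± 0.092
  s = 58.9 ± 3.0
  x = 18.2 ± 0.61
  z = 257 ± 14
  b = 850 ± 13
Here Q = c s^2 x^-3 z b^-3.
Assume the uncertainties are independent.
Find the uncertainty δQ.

3.17e-07

Each factor contributes (exponent × relative error)² to (δQ/Q)²:
  (1·δc/c)² = (1×0.0112)² = 0.000125;  (2·δs/s)² = (2×0.0509)² = 0.0104;  (-3·δx/x)² = (-3×0.0335)² = 0.0101;  (1·δz/z)² = (1×0.0545)² = 0.00297;  (-3·δb/b)² = (-3×0.0153)² = 0.00211
δQ/Q = √(0.0257) = 0.160
Q = 1.98e-06, so δQ = 0.160 × 1.98e-06 = 3.17e-07.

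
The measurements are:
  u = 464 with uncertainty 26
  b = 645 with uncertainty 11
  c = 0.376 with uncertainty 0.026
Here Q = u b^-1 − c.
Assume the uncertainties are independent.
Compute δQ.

Let p = u·b^-1 = 0.719. δp/p = √((1·δu/u)² + (-1·δb/b)²) = √(0.00314 + 0.000291) = 0.0586, so δp = 0.0421.
Q = p − c: δQ = √(δp² + δc²) = √(0.00178 + 0.000676) = 0.0495

0.0495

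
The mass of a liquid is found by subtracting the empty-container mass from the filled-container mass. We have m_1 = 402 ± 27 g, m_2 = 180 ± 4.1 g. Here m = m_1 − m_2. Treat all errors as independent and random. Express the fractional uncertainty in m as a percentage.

12.3%

Each term contributes (cᵢ δxᵢ)² to (δm)²:
  (δm_1)² = 729;  (δm_2)² = 16.8
δm = √(746) = 27.3 g
m = 222 g, so δm/m = 27.3/222 = 0.123.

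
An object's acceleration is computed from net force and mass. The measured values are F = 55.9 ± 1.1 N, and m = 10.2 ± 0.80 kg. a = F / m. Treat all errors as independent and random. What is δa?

Each factor contributes (exponent × relative error)² to (δa/a)²:
  (1·δF/F)² = (1×0.0197)² = 0.000387;  (-1·δm/m)² = (-1×0.0784)² = 0.00615
δa/a = √(0.00654) = 0.0809
a = 5.48 m/s^2, so δa = 0.0809 × 5.48 = 0.443 m/s^2.

0.443 m/s^2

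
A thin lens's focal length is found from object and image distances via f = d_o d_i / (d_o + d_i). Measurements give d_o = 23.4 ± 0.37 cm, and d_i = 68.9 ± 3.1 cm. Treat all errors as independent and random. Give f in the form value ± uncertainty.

17.5 ± 0.287 cm

∂f/∂d_o = (d_i/(d_o+d_i))² = 0.557;  ∂f/∂d_i = (d_o/(d_o+d_i))² = 0.0643
δf = √((∂f/∂d_o · δd_o)² + (∂f/∂d_i · δd_i)²) = √(0.0425 + 0.0397) = 0.287 cm
f = 17.5 cm.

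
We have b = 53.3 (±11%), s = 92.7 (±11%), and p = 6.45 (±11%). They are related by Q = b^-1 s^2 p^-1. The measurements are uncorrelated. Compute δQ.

6.74

Each factor contributes (exponent × relative error)² to (δQ/Q)²:
  (-1·δb/b)² = (-1×0.110)² = 0.0121;  (2·δs/s)² = (2×0.110)² = 0.0484;  (-1·δp/p)² = (-1×0.110)² = 0.0121
δQ/Q = √(0.0726) = 0.269
Q = 25.0, so δQ = 0.269 × 25.0 = 6.74.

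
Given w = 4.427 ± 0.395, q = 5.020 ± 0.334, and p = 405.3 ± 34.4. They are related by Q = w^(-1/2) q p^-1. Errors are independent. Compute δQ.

0.000687

Products/powers → add relative errors in quadrature, weighted by exponent:
  (−½·δw/w)² = (-0.5×0.0892)² = 0.00199;  (1·δq/q)² = (1×0.0665)² = 0.00443;  (-1·δp/p)² = (-1×0.0849)² = 0.00720
δQ/Q = √(0.0136) = 0.117
Q = 0.005887, so δQ = 0.117 × 0.005887 = 0.000687.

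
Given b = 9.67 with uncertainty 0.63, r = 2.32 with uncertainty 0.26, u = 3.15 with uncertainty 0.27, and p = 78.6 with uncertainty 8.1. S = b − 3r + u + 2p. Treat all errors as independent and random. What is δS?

Absolute uncertainties add in quadrature for a linear combination:
  (δb)² = 0.397;  (3·δr)² = 0.608;  (δu)² = 0.0729;  (2·δp)² = 262
δS = √(264) = 16.2

16.2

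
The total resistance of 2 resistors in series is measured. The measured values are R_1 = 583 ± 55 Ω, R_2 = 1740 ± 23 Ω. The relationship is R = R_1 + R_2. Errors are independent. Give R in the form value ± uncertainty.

Sums and differences: (δR)² = Σ (cᵢ δxᵢ)².
  (δR_1)² = 3020;  (δR_2)² = 529
δR = √(3550) = 59.6 Ω
R = 2320 Ω.

2320 ± 59.6 Ω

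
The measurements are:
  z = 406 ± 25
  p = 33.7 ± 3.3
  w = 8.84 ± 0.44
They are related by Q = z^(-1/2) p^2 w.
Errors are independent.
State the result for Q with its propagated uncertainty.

Since Q is a product/quotient, work with relative uncertainties:
  (−½·δz/z)² = (-0.5×0.0616)² = 0.000948;  (2·δp/p)² = (2×0.0979)² = 0.0384;  (1·δw/w)² = (1×0.0498)² = 0.00248
δQ/Q = √(0.0418) = 0.204
Q = 498, so δQ = 0.204 × 498 = 102.

498 ± 102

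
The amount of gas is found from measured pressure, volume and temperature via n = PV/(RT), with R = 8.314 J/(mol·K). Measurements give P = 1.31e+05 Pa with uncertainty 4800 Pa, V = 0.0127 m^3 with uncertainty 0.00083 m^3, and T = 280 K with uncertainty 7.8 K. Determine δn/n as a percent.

7.99%

n is a product of powers, so relative uncertainties combine in quadrature:
  (1·δP/P)² = (1×0.0366)² = 0.00134;  (1·δV/V)² = (1×0.0654)² = 0.00427;  (-1·δT/T)² = (-1×0.0279)² = 0.000776
δn/n = √(0.00639) = 0.0799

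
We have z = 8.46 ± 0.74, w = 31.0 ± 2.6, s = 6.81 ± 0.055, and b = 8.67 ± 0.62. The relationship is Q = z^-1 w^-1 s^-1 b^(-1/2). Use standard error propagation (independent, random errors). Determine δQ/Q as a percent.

12.7%

For a monomial Q ∝ z^-1, w^-1, s^-1, b^(-1/2), fractional errors add in quadrature:
  (-1·δz/z)² = (-1×0.0875)² = 0.00765;  (-1·δw/w)² = (-1×0.0839)² = 0.00703;  (-1·δs/s)² = (-1×0.00808)² = 6.52e-05;  (−½·δb/b)² = (-0.5×0.0715)² = 0.00128
δQ/Q = √(0.0160) = 0.127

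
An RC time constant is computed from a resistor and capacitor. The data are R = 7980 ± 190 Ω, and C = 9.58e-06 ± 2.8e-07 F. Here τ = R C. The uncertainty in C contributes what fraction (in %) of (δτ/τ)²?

60.1%

(δτ/τ)² = (1·δR/R)² + (1·δC/C)²
  R term: (1×0.0238)² = 0.000567
  C term: (1×0.0292)² = 0.000854
Total = 0.00142. Share from C = 0.000854/0.00142 = 0.601.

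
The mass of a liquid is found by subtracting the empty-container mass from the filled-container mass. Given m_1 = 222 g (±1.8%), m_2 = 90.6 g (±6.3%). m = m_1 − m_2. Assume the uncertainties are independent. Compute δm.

6.97 g

Sums and differences: (δm)² = Σ (cᵢ δxᵢ)².
  (δm_1)² = 16.0;  (δm_2)² = 32.6
δm = √(48.5) = 6.97 g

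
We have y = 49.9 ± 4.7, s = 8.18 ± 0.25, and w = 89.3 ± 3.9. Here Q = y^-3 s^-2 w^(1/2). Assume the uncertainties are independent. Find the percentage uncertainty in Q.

Relative error in a monomial: (δQ/Q)² = Σ (nᵢ · δxᵢ/xᵢ)².
  (-3·δy/y)² = (-3×0.0942)² = 0.0798;  (-2·δs/s)² = (-2×0.0306)² = 0.00374;  (½·δw/w)² = (0.5×0.0437)² = 0.000477
δQ/Q = √(0.0841) = 0.290

29.0%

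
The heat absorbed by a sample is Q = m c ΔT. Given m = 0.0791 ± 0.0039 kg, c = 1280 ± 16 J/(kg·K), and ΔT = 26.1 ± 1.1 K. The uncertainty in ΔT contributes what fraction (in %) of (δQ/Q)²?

40.7%

(δQ/Q)² = (1·δm/m)² + (1·δc/c)² + (1·δΔT/ΔT)²
  m term: (1×0.0493)² = 0.00243
  c term: (1×0.0125)² = 0.000156
  ΔT term: (1×0.0421)² = 0.00178
Total = 0.00436. Share from ΔT = 0.00178/0.00436 = 0.407.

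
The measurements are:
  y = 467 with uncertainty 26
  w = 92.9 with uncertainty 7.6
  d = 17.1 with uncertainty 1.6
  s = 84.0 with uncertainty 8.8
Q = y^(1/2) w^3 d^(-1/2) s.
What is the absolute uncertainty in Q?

Since Q is a product/quotient, work with relative uncertainties:
  (½·δy/y)² = (0.5×0.0557)² = 0.000775;  (3·δw/w)² = (3×0.0818)² = 0.0602;  (−½·δd/d)² = (-0.5×0.0936)² = 0.00219;  (1·δs/s)² = (1×0.105)² = 0.0110
δQ/Q = √(0.0742) = 0.272
Q = 3.52e+08, so δQ = 0.272 × 3.52e+08 = 9.59e+07.

9.59e+07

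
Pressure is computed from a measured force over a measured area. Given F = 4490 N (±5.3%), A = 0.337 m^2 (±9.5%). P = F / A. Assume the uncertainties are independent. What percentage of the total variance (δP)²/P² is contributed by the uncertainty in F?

(δP/P)² = (1·δF/F)² + (-1·δA/A)²
  F term: (1×0.0530)² = 0.00281
  A term: (-1×0.0950)² = 0.00903
Total = 0.0118. Share from F = 0.00281/0.0118 = 0.237.

23.7%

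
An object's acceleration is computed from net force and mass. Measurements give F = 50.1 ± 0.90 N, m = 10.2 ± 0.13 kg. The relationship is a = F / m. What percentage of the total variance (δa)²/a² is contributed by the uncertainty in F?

(δa/a)² = (1·δF/F)² + (-1·δm/m)²
  F term: (1×0.0180)² = 0.000323
  m term: (-1×0.0127)² = 0.000162
Total = 0.000485. Share from F = 0.000323/0.000485 = 0.665.

66.5%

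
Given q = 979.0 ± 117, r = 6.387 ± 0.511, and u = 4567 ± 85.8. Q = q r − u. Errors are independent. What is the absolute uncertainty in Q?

903

Let p = q·r = 6253. δp/p = √((1·δq/q)² + (1·δr/r)²) = √(0.0143 + 0.00640) = 0.144, so δp = 899.
Q = p − u: δQ = √(δp² + δu²) = √(8.09e+05 + 7360) = 903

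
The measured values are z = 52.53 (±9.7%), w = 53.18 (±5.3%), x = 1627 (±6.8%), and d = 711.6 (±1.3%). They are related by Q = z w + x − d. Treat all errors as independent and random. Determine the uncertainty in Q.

328

Let p = z·w = 2794. δp/p = √((1·δz/z)² + (1·δw/w)²) = √(0.00941 + 0.00281) = 0.111, so δp = 309.
Q = p + x − d: δQ = √(δp² + δx² + δd²) = √(95300 + 12200 + 85.6) = 328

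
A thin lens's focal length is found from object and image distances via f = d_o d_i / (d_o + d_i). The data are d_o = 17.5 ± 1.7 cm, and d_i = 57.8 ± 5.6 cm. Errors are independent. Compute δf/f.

∂f/∂d_o = (d_i/(d_o+d_i))² = 0.589;  ∂f/∂d_i = (d_o/(d_o+d_i))² = 0.0540
δf = √((∂f/∂d_o · δd_o)² + (∂f/∂d_i · δd_i)²) = √(1.00 + 0.0915) = 1.05 cm
f = 13.4 cm, so δf/f = 1.05/13.4 = 0.0779.

0.0779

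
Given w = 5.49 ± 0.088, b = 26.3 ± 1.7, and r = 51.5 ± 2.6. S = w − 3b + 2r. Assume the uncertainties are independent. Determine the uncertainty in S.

7.28

Sums and differences: (δS)² = Σ (cᵢ δxᵢ)².
  (δw)² = 0.00774;  (3·δb)² = 26.0;  (2·δr)² = 27.0
δS = √(53.1) = 7.28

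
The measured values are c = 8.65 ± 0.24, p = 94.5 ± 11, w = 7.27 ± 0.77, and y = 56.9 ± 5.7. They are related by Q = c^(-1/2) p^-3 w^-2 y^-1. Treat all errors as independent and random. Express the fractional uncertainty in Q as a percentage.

42.1%

For a monomial Q ∝ c^(-1/2), p^-3, w^-2, y^-1, fractional errors add in quadrature:
  (−½·δc/c)² = (-0.5×0.0277)² = 0.000192;  (-3·δp/p)² = (-3×0.116)² = 0.122;  (-2·δw/w)² = (-2×0.106)² = 0.0449;  (-1·δy/y)² = (-1×0.100)² = 0.0100
δQ/Q = √(0.177) = 0.421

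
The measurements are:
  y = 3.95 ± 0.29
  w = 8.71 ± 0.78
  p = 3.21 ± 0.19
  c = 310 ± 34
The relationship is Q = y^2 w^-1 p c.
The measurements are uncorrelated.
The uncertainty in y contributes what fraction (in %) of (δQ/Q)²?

47.8%

(δQ/Q)² = (2·δy/y)² + (-1·δw/w)² + (1·δp/p)² + (1·δc/c)²
  y term: (2×0.0734)² = 0.0216
  w term: (-1×0.0896)² = 0.00802
  p term: (1×0.0592)² = 0.00350
  c term: (1×0.110)² = 0.0120
Total = 0.0451. Share from y = 0.0216/0.0451 = 0.478.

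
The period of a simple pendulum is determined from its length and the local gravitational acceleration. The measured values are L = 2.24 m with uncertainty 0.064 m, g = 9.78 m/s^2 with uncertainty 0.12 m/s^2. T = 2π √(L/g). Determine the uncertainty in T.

0.0468 s

Each factor contributes (exponent × relative error)² to (δT/T)²:
  (½·δL/L)² = (0.5×0.0286)² = 0.000204;  (−½·δg/g)² = (-0.5×0.0123)² = 3.76e-05
δT/T = √(0.000242) = 0.0155
T = 3.01 s, so δT = 0.0155 × 3.01 = 0.0468 s.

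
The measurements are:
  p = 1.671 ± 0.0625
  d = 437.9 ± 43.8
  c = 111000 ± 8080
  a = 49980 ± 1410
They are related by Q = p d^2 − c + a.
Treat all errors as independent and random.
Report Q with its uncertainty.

Let w = p·d^2 = 320400. δw/w = √((1·δp/p)² + (2·δd/d)²) = √(0.00140 + 0.0400) = 0.204, so δw = 65200.
Q = w − c + a: δQ = √(δw² + δc² + δa²) = √(4.25e+09 + 6.53e+07 + 1.99e+06) = 65700
Q = 259400.

259400 ± 65700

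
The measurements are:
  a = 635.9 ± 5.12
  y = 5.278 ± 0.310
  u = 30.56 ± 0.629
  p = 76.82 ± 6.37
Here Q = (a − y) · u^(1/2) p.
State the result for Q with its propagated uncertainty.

Let w = a − y = 630.6. δw = √(δa² + δy²) = √(26.2 + 0.0961) = 5.13, so δw/w = 0.00813.
Q is then a monomial in w, u, p:
δQ/Q = √((δw/w)² + (½·δu/u)² + (1·δp/p)²) = √(6.62e-05 + 0.000106 + 0.00688) = 0.0840
Q = 267800, so δQ = 0.0840 × 267800 = 22500.

267800 ± 22500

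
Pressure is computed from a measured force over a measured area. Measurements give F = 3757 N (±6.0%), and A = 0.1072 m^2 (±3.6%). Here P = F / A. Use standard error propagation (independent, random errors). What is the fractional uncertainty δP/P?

Products/powers → add relative errors in quadrature, weighted by exponent:
  (1·δF/F)² = (1×0.0600)² = 0.00360;  (-1·δA/A)² = (-1×0.0360)² = 0.00130
δP/P = √(0.00490) = 0.0700

0.0700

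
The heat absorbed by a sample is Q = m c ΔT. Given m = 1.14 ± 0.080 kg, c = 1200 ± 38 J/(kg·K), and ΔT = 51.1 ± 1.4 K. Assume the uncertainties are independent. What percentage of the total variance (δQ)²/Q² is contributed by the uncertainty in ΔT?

(δQ/Q)² = (1·δm/m)² + (1·δc/c)² + (1·δΔT/ΔT)²
  m term: (1×0.0702)² = 0.00492
  c term: (1×0.0317)² = 0.00100
  ΔT term: (1×0.0274)² = 0.000751
Total = 0.00668. Share from ΔT = 0.000751/0.00668 = 0.112.

11.2%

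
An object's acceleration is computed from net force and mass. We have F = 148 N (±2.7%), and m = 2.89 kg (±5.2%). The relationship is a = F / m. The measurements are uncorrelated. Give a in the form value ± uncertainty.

51.2 ± 3.00 m/s^2

Relative error in a monomial: (δa/a)² = Σ (nᵢ · δxᵢ/xᵢ)².
  (1·δF/F)² = (1×0.0270)² = 0.000729;  (-1·δm/m)² = (-1×0.0520)² = 0.00270
δa/a = √(0.00343) = 0.0586
a = 51.2 m/s^2, so δa = 0.0586 × 51.2 = 3.00 m/s^2.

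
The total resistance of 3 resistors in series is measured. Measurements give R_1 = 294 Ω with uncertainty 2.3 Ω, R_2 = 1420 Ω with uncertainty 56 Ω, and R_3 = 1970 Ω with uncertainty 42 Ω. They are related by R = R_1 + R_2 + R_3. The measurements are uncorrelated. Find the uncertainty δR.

Each term contributes (cᵢ δxᵢ)² to (δR)²:
  (δR_1)² = 5.29;  (δR_2)² = 3140;  (δR_3)² = 1760
δR = √(4910) = 70.0 Ω

70.0 Ω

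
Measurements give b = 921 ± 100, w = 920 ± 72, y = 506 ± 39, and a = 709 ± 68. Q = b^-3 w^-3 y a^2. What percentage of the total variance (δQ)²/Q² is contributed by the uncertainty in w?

(δQ/Q)² = (-3·δb/b)² + (-3·δw/w)² + (1·δy/y)² + (2·δa/a)²
  b term: (-3×0.109)² = 0.106
  w term: (-3×0.0783)² = 0.0551
  y term: (1×0.0771)² = 0.00594
  a term: (2×0.0959)² = 0.0368
Total = 0.204. Share from w = 0.0551/0.204 = 0.270.

27.0%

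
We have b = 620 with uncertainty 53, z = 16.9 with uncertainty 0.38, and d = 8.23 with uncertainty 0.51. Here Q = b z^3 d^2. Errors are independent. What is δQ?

Since Q is a product/quotient, work with relative uncertainties:
  (1·δb/b)² = (1×0.0855)² = 0.00731;  (3·δz/z)² = (3×0.0225)² = 0.00455;  (2·δd/d)² = (2×0.0620)² = 0.0154
δQ/Q = √(0.0272) = 0.165
Q = 2.03e+08, so δQ = 0.165 × 2.03e+08 = 3.34e+07.

3.34e+07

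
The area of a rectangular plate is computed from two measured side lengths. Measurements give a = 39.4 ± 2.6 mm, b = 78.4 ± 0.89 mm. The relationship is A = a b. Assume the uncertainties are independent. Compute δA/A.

A is a product of powers, so relative uncertainties combine in quadrature:
  (1·δa/a)² = (1×0.0660)² = 0.00435;  (1·δb/b)² = (1×0.0114)² = 0.000129
δA/A = √(0.00448) = 0.0670

0.0670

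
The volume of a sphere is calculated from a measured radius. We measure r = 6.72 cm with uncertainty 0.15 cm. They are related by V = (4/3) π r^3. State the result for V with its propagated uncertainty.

1270 ± 85.1 cm^3

V ∝ r^3, so δV/V = |3| · δr/r = 3 × 0.0223 = 0.0670.
V = 1270 cm^3, so δV = 0.0670 × 1270 = 85.1 cm^3.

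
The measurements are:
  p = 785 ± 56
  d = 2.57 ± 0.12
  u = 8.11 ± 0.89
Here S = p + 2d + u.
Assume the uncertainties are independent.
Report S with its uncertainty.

798 ± 56.0

S is a linear combination, so absolute uncertainties add in quadrature:
  (δp)² = 3140;  (2·δd)² = 0.0576;  (δu)² = 0.792
δS = √(3140) = 56.0
S = 798.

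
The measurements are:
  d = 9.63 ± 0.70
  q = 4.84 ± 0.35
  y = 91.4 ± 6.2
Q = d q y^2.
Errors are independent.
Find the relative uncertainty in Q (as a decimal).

Products/powers → add relative errors in quadrature, weighted by exponent:
  (1·δd/d)² = (1×0.0727)² = 0.00528;  (1·δq/q)² = (1×0.0723)² = 0.00523;  (2·δy/y)² = (2×0.0678)² = 0.0184
δQ/Q = √(0.0289) = 0.170

0.170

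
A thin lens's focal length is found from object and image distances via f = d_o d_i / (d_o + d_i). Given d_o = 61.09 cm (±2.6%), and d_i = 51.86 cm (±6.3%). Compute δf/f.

∂f/∂d_o = (d_i/(d_o+d_i))² = 0.211;  ∂f/∂d_i = (d_o/(d_o+d_i))² = 0.293
δf = √((∂f/∂d_o · δd_o)² + (∂f/∂d_i · δd_i)²) = √(0.112 + 0.913) = 1.01 cm
f = 28.05 cm, so δf/f = 1.01/28.05 = 0.0361.

0.0361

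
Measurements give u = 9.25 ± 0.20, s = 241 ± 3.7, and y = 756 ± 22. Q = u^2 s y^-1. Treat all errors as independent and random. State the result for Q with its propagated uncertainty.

27.3 ± 1.48

Since Q is a product/quotient, work with relative uncertainties:
  (2·δu/u)² = (2×0.0216)² = 0.00187;  (1·δs/s)² = (1×0.0154)² = 0.000236;  (-1·δy/y)² = (-1×0.0291)² = 0.000847
δQ/Q = √(0.00295) = 0.0543
Q = 27.3, so δQ = 0.0543 × 27.3 = 1.48.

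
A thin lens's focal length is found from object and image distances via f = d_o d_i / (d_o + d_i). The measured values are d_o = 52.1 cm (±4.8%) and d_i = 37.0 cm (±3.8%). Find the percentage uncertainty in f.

∂f/∂d_o = (d_i/(d_o+d_i))² = 0.172;  ∂f/∂d_i = (d_o/(d_o+d_i))² = 0.342
δf = √((∂f/∂d_o · δd_o)² + (∂f/∂d_i · δd_i)²) = √(0.186 + 0.231) = 0.646 cm
f = 21.6 cm, so δf/f = 0.646/21.6 = 0.0299.

2.99%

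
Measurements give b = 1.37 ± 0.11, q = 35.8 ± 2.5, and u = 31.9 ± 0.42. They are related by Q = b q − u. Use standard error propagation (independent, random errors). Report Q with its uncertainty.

Let p = b·q = 49.0. δp/p = √((1·δb/b)² + (1·δq/q)²) = √(0.00645 + 0.00488) = 0.106, so δp = 5.22.
Q = p − u: δQ = √(δp² + δu²) = √(27.2 + 0.176) = 5.24
Q = 17.1.

17.1 ± 5.24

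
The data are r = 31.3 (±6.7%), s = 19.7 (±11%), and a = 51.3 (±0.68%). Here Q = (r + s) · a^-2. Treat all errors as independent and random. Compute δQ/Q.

Let u = r + s = 51.0. δu = √(δr² + δs²) = √(4.40 + 4.70) = 3.02, so δu/u = 0.0591.
Q is then a monomial in u, a:
δQ/Q = √((δu/u)² + (-2·δa/a)²) = √(0.00350 + 0.000185) = 0.0607

0.0607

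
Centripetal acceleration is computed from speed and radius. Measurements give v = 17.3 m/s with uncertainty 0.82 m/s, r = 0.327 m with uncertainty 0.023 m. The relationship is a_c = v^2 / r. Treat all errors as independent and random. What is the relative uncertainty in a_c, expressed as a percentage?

11.8%

Relative error in a monomial: (δa_c/a_c)² = Σ (nᵢ · δxᵢ/xᵢ)².
  (2·δv/v)² = (2×0.0474)² = 0.00899;  (-1·δr/r)² = (-1×0.0703)² = 0.00495
δa_c/a_c = √(0.0139) = 0.118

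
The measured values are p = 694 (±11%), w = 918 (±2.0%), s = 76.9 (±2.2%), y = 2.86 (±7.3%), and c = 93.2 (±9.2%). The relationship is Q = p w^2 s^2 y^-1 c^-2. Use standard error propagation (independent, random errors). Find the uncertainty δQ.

3.26e+07

Each factor contributes (exponent × relative error)² to (δQ/Q)²:
  (1·δp/p)² = (1×0.110)² = 0.0121;  (2·δw/w)² = (2×0.0200)² = 0.00160;  (2·δs/s)² = (2×0.0220)² = 0.00194;  (-1·δy/y)² = (-1×0.0730)² = 0.00533;  (-2·δc/c)² = (-2×0.0920)² = 0.0339
δQ/Q = √(0.0548) = 0.234
Q = 1.39e+08, so δQ = 0.234 × 1.39e+08 = 3.26e+07.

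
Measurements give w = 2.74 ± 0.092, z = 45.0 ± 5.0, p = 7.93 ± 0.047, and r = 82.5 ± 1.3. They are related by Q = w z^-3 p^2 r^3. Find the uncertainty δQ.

359

Each factor contributes (exponent × relative error)² to (δQ/Q)²:
  (1·δw/w)² = (1×0.0336)² = 0.00113;  (-3·δz/z)² = (-3×0.111)² = 0.111;  (2·δp/p)² = (2×0.00593)² = 0.000141;  (3·δr/r)² = (3×0.0158)² = 0.00223
δQ/Q = √(0.115) = 0.339
Q = 1060, so δQ = 0.339 × 1060 = 359.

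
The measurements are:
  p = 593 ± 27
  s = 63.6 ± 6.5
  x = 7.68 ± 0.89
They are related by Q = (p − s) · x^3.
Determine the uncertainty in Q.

Let u = p − s = 529. δu = √(δp² + δs²) = √(729 + 42.2) = 27.8, so δu/u = 0.0525.
Q is then a monomial in u, x:
δQ/Q = √((δu/u)² + (3·δx/x)²) = √(0.00275 + 0.121) = 0.352
Q = 2.4e+05, so δQ = 0.352 × 2.4e+05 = 84300.

84300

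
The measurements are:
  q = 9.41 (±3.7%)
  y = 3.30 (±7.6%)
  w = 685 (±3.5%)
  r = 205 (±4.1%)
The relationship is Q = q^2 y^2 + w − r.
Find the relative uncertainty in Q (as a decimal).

0.114

Let p = q^2·y^2 = 964. δp/p = √((2·δq/q)² + (2·δy/y)²) = √(0.00548 + 0.0231) = 0.169, so δp = 163.
Q = p + w − r: δQ = √(δp² + δw² + δr²) = √(26600 + 575 + 70.6) = 165
Q = 1440, so δQ/Q = 165/1440 = 0.114.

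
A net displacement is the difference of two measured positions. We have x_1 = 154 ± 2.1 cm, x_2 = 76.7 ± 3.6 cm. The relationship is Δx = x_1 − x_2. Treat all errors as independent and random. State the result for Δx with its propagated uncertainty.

77.3 ± 4.17 cm

For a sum/difference, combine absolute errors in quadrature:
  (δx_1)² = 4.41;  (δx_2)² = 13.0
δΔx = √(17.4) = 4.17 cm
Δx = 77.3 cm.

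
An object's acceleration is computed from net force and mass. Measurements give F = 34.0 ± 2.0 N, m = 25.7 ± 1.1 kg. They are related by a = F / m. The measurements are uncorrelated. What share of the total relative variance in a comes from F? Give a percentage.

(δa/a)² = (1·δF/F)² + (-1·δm/m)²
  F term: (1×0.0588)² = 0.00346
  m term: (-1×0.0428)² = 0.00183
Total = 0.00529. Share from F = 0.00346/0.00529 = 0.654.

65.4%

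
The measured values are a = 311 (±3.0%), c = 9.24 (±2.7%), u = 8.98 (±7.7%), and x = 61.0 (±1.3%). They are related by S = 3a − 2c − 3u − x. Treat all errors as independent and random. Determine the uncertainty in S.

28.1

S is a linear combination, so absolute uncertainties add in quadrature:
  (3·δa)² = 783;  (2·δc)² = 0.249;  (3·δu)² = 4.30;  (δx)² = 0.629
δS = √(789) = 28.1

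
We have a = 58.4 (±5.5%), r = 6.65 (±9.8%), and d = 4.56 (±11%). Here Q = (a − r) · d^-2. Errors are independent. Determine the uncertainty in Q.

0.570

Let u = a − r = 51.8. δu = √(δa² + δr²) = √(10.3 + 0.425) = 3.28, so δu/u = 0.0633.
Q is then a monomial in u, d:
δQ/Q = √((δu/u)² + (-2·δd/d)²) = √(0.00401 + 0.0484) = 0.229
Q = 2.49, so δQ = 0.229 × 2.49 = 0.570.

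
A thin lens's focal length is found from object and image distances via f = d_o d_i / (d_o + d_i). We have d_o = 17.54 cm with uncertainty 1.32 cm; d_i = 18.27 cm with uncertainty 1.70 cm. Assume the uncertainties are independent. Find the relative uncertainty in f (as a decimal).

∂f/∂d_o = (d_i/(d_o+d_i))² = 0.260;  ∂f/∂d_i = (d_o/(d_o+d_i))² = 0.240
δf = √((∂f/∂d_o · δd_o)² + (∂f/∂d_i · δd_i)²) = √(0.118 + 0.166) = 0.533 cm
f = 8.949 cm, so δf/f = 0.533/8.949 = 0.0596.

0.0596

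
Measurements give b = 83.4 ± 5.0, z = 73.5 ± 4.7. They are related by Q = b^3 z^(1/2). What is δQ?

Each factor contributes (exponent × relative error)² to (δQ/Q)²:
  (3·δb/b)² = (3×0.0600)² = 0.0323;  (½·δz/z)² = (0.5×0.0639)² = 0.00102
δQ/Q = √(0.0334) = 0.183
Q = 4.97e+06, so δQ = 0.183 × 4.97e+06 = 9.08e+05.

9.08e+05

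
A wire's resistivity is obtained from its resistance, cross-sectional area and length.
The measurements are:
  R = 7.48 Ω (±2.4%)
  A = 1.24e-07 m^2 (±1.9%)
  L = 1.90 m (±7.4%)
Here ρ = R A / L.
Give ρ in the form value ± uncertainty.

Products/powers → add relative errors in quadrature, weighted by exponent:
  (1·δR/R)² = (1×0.0240)² = 0.000576;  (1·δA/A)² = (1×0.0190)² = 0.000361;  (-1·δL/L)² = (-1×0.0740)² = 0.00548
δρ/ρ = √(0.00641) = 0.0801
ρ = 4.88e-07 Ω·m, so δρ = 0.0801 × 4.88e-07 = 3.91e-08 Ω·m.

(4.88 ± 0.391) × 10^-7 Ω·m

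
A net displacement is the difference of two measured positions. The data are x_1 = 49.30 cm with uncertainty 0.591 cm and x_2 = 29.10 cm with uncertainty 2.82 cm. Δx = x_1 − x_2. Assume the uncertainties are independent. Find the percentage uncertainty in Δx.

Absolute uncertainties add in quadrature for a linear combination:
  (δx_1)² = 0.349;  (δx_2)² = 7.95
δΔx = √(8.30) = 2.88 cm
Δx = 20.20 cm, so δΔx/Δx = 2.88/20.20 = 0.143.

14.3%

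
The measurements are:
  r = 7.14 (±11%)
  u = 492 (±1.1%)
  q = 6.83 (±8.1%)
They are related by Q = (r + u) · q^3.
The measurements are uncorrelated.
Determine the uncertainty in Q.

38700

Let w = r + u = 499. δw = √(δr² + δu²) = √(0.617 + 29.3) = 5.47, so δw/w = 0.0110.
Q is then a monomial in w, q:
δQ/Q = √((δw/w)² + (3·δq/q)²) = √(0.000120 + 0.0590) = 0.243
Q = 1.59e+05, so δQ = 0.243 × 1.59e+05 = 38700.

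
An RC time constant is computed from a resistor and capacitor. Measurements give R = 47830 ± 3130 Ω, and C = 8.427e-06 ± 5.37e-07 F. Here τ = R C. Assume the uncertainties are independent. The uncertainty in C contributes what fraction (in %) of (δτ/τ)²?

(δτ/τ)² = (1·δR/R)² + (1·δC/C)²
  R term: (1×0.0654)² = 0.00428
  C term: (1×0.0637)² = 0.00406
Total = 0.00834. Share from C = 0.00406/0.00834 = 0.487.

48.7%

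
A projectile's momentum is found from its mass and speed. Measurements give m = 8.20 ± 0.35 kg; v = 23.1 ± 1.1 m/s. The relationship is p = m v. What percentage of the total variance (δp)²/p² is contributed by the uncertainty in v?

55.4%

(δp/p)² = (1·δm/m)² + (1·δv/v)²
  m term: (1×0.0427)² = 0.00182
  v term: (1×0.0476)² = 0.00227
Total = 0.00409. Share from v = 0.00227/0.00409 = 0.554.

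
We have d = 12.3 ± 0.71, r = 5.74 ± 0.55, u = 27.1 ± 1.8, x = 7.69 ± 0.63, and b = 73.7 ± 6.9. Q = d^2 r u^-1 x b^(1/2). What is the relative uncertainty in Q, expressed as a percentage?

18.9%

Each factor contributes (exponent × relative error)² to (δQ/Q)²:
  (2·δd/d)² = (2×0.0577)² = 0.0133;  (1·δr/r)² = (1×0.0958)² = 0.00918;  (-1·δu/u)² = (-1×0.0664)² = 0.00441;  (1·δx/x)² = (1×0.0819)² = 0.00671;  (½·δb/b)² = (0.5×0.0936)² = 0.00219
δQ/Q = √(0.0358) = 0.189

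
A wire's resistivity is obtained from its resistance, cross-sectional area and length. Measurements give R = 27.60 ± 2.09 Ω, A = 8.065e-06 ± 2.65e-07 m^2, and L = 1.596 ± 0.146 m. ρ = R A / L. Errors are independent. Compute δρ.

Each factor contributes (exponent × relative error)² to (δρ/ρ)²:
  (1·δR/R)² = (1×0.0757)² = 0.00573;  (1·δA/A)² = (1×0.0329)² = 0.00108;  (-1·δL/L)² = (-1×0.0915)² = 0.00837
δρ/ρ = √(0.0152) = 0.123
ρ = 0.0001395 Ω·m, so δρ = 0.123 × 0.0001395 = 1.72e-05 Ω·m.

1.72e-05 Ω·m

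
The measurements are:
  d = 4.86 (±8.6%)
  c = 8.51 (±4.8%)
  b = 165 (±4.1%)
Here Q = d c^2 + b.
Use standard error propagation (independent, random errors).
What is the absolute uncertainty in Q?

45.9

Let p = d·c^2 = 352. δp/p = √((1·δd/d)² + (2·δc/c)²) = √(0.00740 + 0.00922) = 0.129, so δp = 45.4.
Q = p + b: δQ = √(δp² + δb²) = √(2060 + 45.8) = 45.9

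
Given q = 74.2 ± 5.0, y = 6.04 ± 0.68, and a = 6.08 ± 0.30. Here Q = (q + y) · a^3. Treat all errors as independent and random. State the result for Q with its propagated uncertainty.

Let u = q + y = 80.2. δu = √(δq² + δy²) = √(25.0 + 0.462) = 5.05, so δu/u = 0.0629.
Q is then a monomial in u, a:
δQ/Q = √((δu/u)² + (3·δa/a)²) = √(0.00395 + 0.0219) = 0.161
Q = 18000, so δQ = 0.161 × 18000 = 2900.

18000 ± 2900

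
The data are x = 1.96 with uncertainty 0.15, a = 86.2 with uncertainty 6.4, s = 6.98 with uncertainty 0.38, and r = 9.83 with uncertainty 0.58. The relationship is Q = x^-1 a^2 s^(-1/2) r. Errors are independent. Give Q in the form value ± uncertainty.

Relative error in a monomial: (δQ/Q)² = Σ (nᵢ · δxᵢ/xᵢ)².
  (-1·δx/x)² = (-1×0.0765)² = 0.00586;  (2·δa/a)² = (2×0.0742)² = 0.0220;  (−½·δs/s)² = (-0.5×0.0544)² = 0.000741;  (1·δr/r)² = (1×0.0590)² = 0.00348
δQ/Q = √(0.0321) = 0.179
Q = 14100, so δQ = 0.179 × 14100 = 2530.

14100 ± 2530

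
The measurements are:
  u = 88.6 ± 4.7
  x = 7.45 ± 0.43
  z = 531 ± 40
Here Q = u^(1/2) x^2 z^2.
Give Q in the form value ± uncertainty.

(1.47 ± 0.282) × 10^8

Products/powers → add relative errors in quadrature, weighted by exponent:
  (½·δu/u)² = (0.5×0.0530)² = 0.000704;  (2·δx/x)² = (2×0.0577)² = 0.0133;  (2·δz/z)² = (2×0.0753)² = 0.0227
δQ/Q = √(0.0367) = 0.192
Q = 1.47e+08, so δQ = 0.192 × 1.47e+08 = 2.82e+07.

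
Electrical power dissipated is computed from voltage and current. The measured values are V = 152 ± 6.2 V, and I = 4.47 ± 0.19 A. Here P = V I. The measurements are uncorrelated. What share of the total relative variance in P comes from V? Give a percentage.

(δP/P)² = (1·δV/V)² + (1·δI/I)²
  V term: (1×0.0408)² = 0.00166
  I term: (1×0.0425)² = 0.00181
Total = 0.00347. Share from V = 0.00166/0.00347 = 0.479.

47.9%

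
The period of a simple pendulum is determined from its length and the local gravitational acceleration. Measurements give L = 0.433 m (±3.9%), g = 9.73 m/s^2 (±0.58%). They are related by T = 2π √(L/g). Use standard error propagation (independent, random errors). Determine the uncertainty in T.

T is a product of powers, so relative uncertainties combine in quadrature:
  (½·δL/L)² = (0.5×0.0390)² = 0.000380;  (−½·δg/g)² = (-0.5×0.00580)² = 8.41e-06
δT/T = √(0.000389) = 0.0197
T = 1.33 s, so δT = 0.0197 × 1.33 = 0.0261 s.

0.0261 s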